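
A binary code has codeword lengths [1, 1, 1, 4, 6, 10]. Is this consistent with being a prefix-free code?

Kraft inequality: Σ 2^(-l_i) ≤ 1 for prefix-free code
Calculating: 2^(-1) + 2^(-1) + 2^(-1) + 2^(-4) + 2^(-6) + 2^(-10)
= 0.5 + 0.5 + 0.5 + 0.0625 + 0.015625 + 0.0009765625
= 1.5791
Since 1.5791 > 1, prefix-free code does not exist


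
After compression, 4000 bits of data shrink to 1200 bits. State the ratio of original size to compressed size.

Compression ratio = Original / Compressed
= 4000 / 1200 = 3.33:1


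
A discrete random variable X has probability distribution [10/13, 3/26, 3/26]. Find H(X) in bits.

H(X) = -Σ p(x) log₂ p(x)
  -10/13 × log₂(10/13) = 0.2912
  -3/26 × log₂(3/26) = 0.3595
  -3/26 × log₂(3/26) = 0.3595
H(X) = 1.0101 bits


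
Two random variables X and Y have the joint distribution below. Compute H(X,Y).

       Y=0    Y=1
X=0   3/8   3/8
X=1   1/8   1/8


H(X,Y) = -Σ p(x,y) log₂ p(x,y)
  p(0,0)=3/8: -0.3750 × log₂(0.3750) = 0.5306
  p(0,1)=3/8: -0.3750 × log₂(0.3750) = 0.5306
  p(1,0)=1/8: -0.1250 × log₂(0.1250) = 0.3750
  p(1,1)=1/8: -0.1250 × log₂(0.1250) = 0.3750
H(X,Y) = 1.8113 bits


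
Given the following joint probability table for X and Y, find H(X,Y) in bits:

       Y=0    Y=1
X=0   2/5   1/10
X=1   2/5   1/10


H(X,Y) = -Σ p(x,y) log₂ p(x,y)
  p(0,0)=2/5: -0.4000 × log₂(0.4000) = 0.5288
  p(0,1)=1/10: -0.1000 × log₂(0.1000) = 0.3322
  p(1,0)=2/5: -0.4000 × log₂(0.4000) = 0.5288
  p(1,1)=1/10: -0.1000 × log₂(0.1000) = 0.3322
H(X,Y) = 1.7219 bits


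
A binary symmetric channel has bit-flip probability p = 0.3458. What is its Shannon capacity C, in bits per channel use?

For BSC with error probability p:
C = 1 - H(p) where H(p) is binary entropy
H(0.3458) = -0.3458 × log₂(0.3458) - 0.6542 × log₂(0.6542)
H(p) = 0.9303
C = 1 - 0.9303 = 0.0697 bits/use


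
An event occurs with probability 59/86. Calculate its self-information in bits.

Information content I(x) = -log₂(p(x))
I = -log₂(59/86) = -log₂(0.6860)
I = 0.5436 bits


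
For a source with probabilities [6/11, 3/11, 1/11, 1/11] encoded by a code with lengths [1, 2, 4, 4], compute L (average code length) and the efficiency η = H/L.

Average length L = Σ p_i × l_i = 1.8182 bits
Entropy H = 1.6172 bits
Efficiency η = H/L × 100% = 88.95%


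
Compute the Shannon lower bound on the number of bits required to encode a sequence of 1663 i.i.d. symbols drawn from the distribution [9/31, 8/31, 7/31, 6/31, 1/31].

Entropy H = 2.1255 bits/symbol
Minimum bits = H × n = 2.1255 × 1663
= 3534.65 bits


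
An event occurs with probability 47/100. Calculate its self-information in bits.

Information content I(x) = -log₂(p(x))
I = -log₂(47/100) = -log₂(0.4700)
I = 1.0893 bits


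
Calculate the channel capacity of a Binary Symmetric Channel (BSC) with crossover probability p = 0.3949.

For BSC with error probability p:
C = 1 - H(p) where H(p) is binary entropy
H(0.3949) = -0.3949 × log₂(0.3949) - 0.6051 × log₂(0.6051)
H(p) = 0.9679
C = 1 - 0.9679 = 0.0321 bits/use


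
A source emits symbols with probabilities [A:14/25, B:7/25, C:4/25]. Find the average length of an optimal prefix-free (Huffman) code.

Huffman tree construction:
Combine smallest probabilities repeatedly
Resulting codes:
  A: 1 (length 1)
  B: 01 (length 2)
  C: 00 (length 2)
Average length = Σ p(s) × length(s) = 1.4400 bits


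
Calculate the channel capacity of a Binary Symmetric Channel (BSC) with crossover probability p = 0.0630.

For BSC with error probability p:
C = 1 - H(p) where H(p) is binary entropy
H(0.0630) = -0.0630 × log₂(0.0630) - 0.9370 × log₂(0.9370)
H(p) = 0.3392
C = 1 - 0.3392 = 0.6608 bits/use


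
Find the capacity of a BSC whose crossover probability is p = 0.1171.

For BSC with error probability p:
C = 1 - H(p) where H(p) is binary entropy
H(0.1171) = -0.1171 × log₂(0.1171) - 0.8829 × log₂(0.8829)
H(p) = 0.5210
C = 1 - 0.5210 = 0.4790 bits/use


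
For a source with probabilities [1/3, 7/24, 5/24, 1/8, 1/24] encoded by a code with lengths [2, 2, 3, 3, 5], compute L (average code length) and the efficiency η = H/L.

Average length L = Σ p_i × l_i = 2.4583 bits
Entropy H = 2.0843 bits
Efficiency η = H/L × 100% = 84.78%


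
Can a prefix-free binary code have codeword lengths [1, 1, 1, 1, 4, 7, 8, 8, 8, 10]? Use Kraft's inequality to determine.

Kraft inequality: Σ 2^(-l_i) ≤ 1 for prefix-free code
Calculating: 2^(-1) + 2^(-1) + 2^(-1) + 2^(-1) + 2^(-4) + 2^(-7) + 2^(-8) + 2^(-8) + 2^(-8) + 2^(-10)
= 0.5 + 0.5 + 0.5 + 0.5 + 0.0625 + 0.0078125 + 0.00390625 + 0.00390625 + 0.00390625 + 0.0009765625
= 2.0830
Since 2.0830 > 1, prefix-free code does not exist


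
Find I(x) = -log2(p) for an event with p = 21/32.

Information content I(x) = -log₂(p(x))
I = -log₂(21/32) = -log₂(0.6562)
I = 0.6077 bits


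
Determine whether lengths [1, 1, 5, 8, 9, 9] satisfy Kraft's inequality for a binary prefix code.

Kraft inequality: Σ 2^(-l_i) ≤ 1 for prefix-free code
Calculating: 2^(-1) + 2^(-1) + 2^(-5) + 2^(-8) + 2^(-9) + 2^(-9)
= 0.5 + 0.5 + 0.03125 + 0.00390625 + 0.001953125 + 0.001953125
= 1.0391
Since 1.0391 > 1, prefix-free code does not exist


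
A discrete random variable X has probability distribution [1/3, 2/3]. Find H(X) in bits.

H(X) = -Σ p(x) log₂ p(x)
  -1/3 × log₂(1/3) = 0.5283
  -2/3 × log₂(2/3) = 0.3900
H(X) = 0.9183 bits


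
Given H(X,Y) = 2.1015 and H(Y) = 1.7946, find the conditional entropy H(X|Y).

Chain rule: H(X,Y) = H(X|Y) + H(Y)
H(X|Y) = H(X,Y) - H(Y) = 2.1015 - 1.7946 = 0.3069 bits


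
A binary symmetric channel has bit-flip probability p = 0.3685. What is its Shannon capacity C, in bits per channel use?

For BSC with error probability p:
C = 1 - H(p) where H(p) is binary entropy
H(0.3685) = -0.3685 × log₂(0.3685) - 0.6315 × log₂(0.6315)
H(p) = 0.9495
C = 1 - 0.9495 = 0.0505 bits/use


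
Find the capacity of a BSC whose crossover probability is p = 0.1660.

For BSC with error probability p:
C = 1 - H(p) where H(p) is binary entropy
H(0.1660) = -0.1660 × log₂(0.1660) - 0.8340 × log₂(0.8340)
H(p) = 0.6485
C = 1 - 0.6485 = 0.3515 bits/use


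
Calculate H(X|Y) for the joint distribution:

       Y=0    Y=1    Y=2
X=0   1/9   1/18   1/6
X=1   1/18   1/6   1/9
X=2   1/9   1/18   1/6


H(X|Y) = Σ_y p(y) H(X|Y=y)
  p(Y=0) = 5/18, H(X|Y=0) = 1.5219
  p(Y=1) = 5/18, H(X|Y=1) = 1.3710
  p(Y=2) = 4/9, H(X|Y=2) = 1.5613
H(X|Y) = 0.2778×1.5219 + 0.2778×1.3710 + 0.4444×1.5613 = 1.4975 bits


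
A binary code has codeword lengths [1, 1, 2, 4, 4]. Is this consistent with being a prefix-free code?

Kraft inequality: Σ 2^(-l_i) ≤ 1 for prefix-free code
Calculating: 2^(-1) + 2^(-1) + 2^(-2) + 2^(-4) + 2^(-4)
= 0.5 + 0.5 + 0.25 + 0.0625 + 0.0625
= 1.3750
Since 1.3750 > 1, prefix-free code does not exist


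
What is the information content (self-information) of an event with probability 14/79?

Information content I(x) = -log₂(p(x))
I = -log₂(14/79) = -log₂(0.1772)
I = 2.4964 bits


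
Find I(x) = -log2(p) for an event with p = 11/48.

Information content I(x) = -log₂(p(x))
I = -log₂(11/48) = -log₂(0.2292)
I = 2.1255 bits


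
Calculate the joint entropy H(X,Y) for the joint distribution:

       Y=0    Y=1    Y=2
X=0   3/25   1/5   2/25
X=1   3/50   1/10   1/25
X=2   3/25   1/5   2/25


H(X,Y) = -Σ p(x,y) log₂ p(x,y)
  p(0,0)=3/25: -0.1200 × log₂(0.1200) = 0.3671
  p(0,1)=1/5: -0.2000 × log₂(0.2000) = 0.4644
  p(0,2)=2/25: -0.0800 × log₂(0.0800) = 0.2915
  p(1,0)=3/50: -0.0600 × log₂(0.0600) = 0.2435
  p(1,1)=1/10: -0.1000 × log₂(0.1000) = 0.3322
  p(1,2)=1/25: -0.0400 × log₂(0.0400) = 0.1858
  p(2,0)=3/25: -0.1200 × log₂(0.1200) = 0.3671
  p(2,1)=1/5: -0.2000 × log₂(0.2000) = 0.4644
  p(2,2)=2/25: -0.0800 × log₂(0.0800) = 0.2915
H(X,Y) = 3.0074 bits


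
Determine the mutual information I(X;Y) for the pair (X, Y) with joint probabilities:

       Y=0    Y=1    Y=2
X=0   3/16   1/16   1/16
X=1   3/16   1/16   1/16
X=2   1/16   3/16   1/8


H(X) = 1.5794, H(Y) = 1.5462, H(X,Y) = 2.9835
I(X;Y) = H(X) + H(Y) - H(X,Y) = 0.1422 bits


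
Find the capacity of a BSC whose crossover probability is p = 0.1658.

For BSC with error probability p:
C = 1 - H(p) where H(p) is binary entropy
H(0.1658) = -0.1658 × log₂(0.1658) - 0.8342 × log₂(0.8342)
H(p) = 0.6480
C = 1 - 0.6480 = 0.3520 bits/use


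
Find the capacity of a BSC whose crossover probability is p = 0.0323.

For BSC with error probability p:
C = 1 - H(p) where H(p) is binary entropy
H(0.0323) = -0.0323 × log₂(0.0323) - 0.9677 × log₂(0.9677)
H(p) = 0.2058
C = 1 - 0.2058 = 0.7942 bits/use


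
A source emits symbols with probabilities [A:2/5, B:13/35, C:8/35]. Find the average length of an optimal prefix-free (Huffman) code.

Huffman tree construction:
Combine smallest probabilities repeatedly
Resulting codes:
  A: 0 (length 1)
  B: 11 (length 2)
  C: 10 (length 2)
Average length = Σ p(s) × length(s) = 1.6000 bits


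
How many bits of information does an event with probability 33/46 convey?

Information content I(x) = -log₂(p(x))
I = -log₂(33/46) = -log₂(0.7174)
I = 0.4792 bits


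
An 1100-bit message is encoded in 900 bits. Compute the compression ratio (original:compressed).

Compression ratio = Original / Compressed
= 1100 / 900 = 1.22:1


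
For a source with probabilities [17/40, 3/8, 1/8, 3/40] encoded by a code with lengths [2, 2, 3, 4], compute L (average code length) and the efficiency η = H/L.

Average length L = Σ p_i × l_i = 2.2750 bits
Entropy H = 1.7106 bits
Efficiency η = H/L × 100% = 75.19%


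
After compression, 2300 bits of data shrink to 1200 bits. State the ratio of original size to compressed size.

Compression ratio = Original / Compressed
= 2300 / 1200 = 1.92:1


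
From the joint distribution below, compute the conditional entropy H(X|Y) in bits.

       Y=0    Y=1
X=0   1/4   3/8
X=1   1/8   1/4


H(X|Y) = Σ_y p(y) H(X|Y=y)
  p(Y=0) = 3/8, H(X|Y=0) = 0.9183
  p(Y=1) = 5/8, H(X|Y=1) = 0.9710
H(X|Y) = 0.3750×0.9183 + 0.6250×0.9710 = 0.9512 bits


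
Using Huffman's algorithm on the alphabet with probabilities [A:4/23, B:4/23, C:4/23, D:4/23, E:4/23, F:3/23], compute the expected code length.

Huffman tree construction:
Combine smallest probabilities repeatedly
Resulting codes:
  A: 101 (length 3)
  B: 110 (length 3)
  C: 111 (length 3)
  D: 00 (length 2)
  E: 01 (length 2)
  F: 100 (length 3)
Average length = Σ p(s) × length(s) = 2.6522 bits


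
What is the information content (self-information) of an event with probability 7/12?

Information content I(x) = -log₂(p(x))
I = -log₂(7/12) = -log₂(0.5833)
I = 0.7776 bits


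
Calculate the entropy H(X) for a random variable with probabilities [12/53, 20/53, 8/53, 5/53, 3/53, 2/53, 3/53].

H(X) = -Σ p(x) log₂ p(x)
  -12/53 × log₂(12/53) = 0.4852
  -20/53 × log₂(20/53) = 0.5306
  -8/53 × log₂(8/53) = 0.4118
  -5/53 × log₂(5/53) = 0.3213
  -3/53 × log₂(3/53) = 0.2345
  -2/53 × log₂(2/53) = 0.1784
  -3/53 × log₂(3/53) = 0.2345
H(X) = 2.3963 bits


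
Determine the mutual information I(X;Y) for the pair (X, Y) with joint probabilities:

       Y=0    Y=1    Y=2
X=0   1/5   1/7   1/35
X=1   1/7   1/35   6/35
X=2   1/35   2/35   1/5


H(X) = 1.5766, H(Y) = 1.5462, H(X,Y) = 2.8427
I(X;Y) = H(X) + H(Y) - H(X,Y) = 0.2801 bits


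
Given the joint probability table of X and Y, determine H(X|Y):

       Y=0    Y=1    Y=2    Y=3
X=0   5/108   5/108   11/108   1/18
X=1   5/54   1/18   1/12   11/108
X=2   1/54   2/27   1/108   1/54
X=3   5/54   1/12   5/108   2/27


H(X|Y) = Σ_y p(y) H(X|Y=y)
  p(Y=0) = 1/4, H(X|Y=0) = 1.7901
  p(Y=1) = 7/27, H(X|Y=1) = 1.9628
  p(Y=2) = 13/54, H(X|Y=2) = 1.6930
  p(Y=3) = 1/4, H(X|Y=3) = 1.8081
H(X|Y) = 0.2500×1.7901 + 0.2593×1.9628 + 0.2407×1.6930 + 0.2500×1.8081 = 1.8160 bits


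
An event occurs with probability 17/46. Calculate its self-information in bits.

Information content I(x) = -log₂(p(x))
I = -log₂(17/46) = -log₂(0.3696)
I = 1.4361 bits


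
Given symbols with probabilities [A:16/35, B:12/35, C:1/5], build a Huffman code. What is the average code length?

Huffman tree construction:
Combine smallest probabilities repeatedly
Resulting codes:
  A: 0 (length 1)
  B: 11 (length 2)
  C: 10 (length 2)
Average length = Σ p(s) × length(s) = 1.5429 bits


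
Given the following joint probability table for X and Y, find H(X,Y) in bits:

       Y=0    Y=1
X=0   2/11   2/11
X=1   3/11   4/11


H(X,Y) = -Σ p(x,y) log₂ p(x,y)
  p(0,0)=2/11: -0.1818 × log₂(0.1818) = 0.4472
  p(0,1)=2/11: -0.1818 × log₂(0.1818) = 0.4472
  p(1,0)=3/11: -0.2727 × log₂(0.2727) = 0.5112
  p(1,1)=4/11: -0.3636 × log₂(0.3636) = 0.5307
H(X,Y) = 1.9363 bits


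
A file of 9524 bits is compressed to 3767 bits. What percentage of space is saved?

Space savings = (1 - Compressed/Original) × 100%
= (1 - 3767/9524) × 100%
= 60.45%


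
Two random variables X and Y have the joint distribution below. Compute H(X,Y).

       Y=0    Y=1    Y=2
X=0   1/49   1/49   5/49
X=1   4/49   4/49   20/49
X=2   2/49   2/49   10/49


H(X,Y) = -Σ p(x,y) log₂ p(x,y)
  p(0,0)=1/49: -0.0204 × log₂(0.0204) = 0.1146
  p(0,1)=1/49: -0.0204 × log₂(0.0204) = 0.1146
  p(0,2)=5/49: -0.1020 × log₂(0.1020) = 0.3360
  p(1,0)=4/49: -0.0816 × log₂(0.0816) = 0.2951
  p(1,1)=4/49: -0.0816 × log₂(0.0816) = 0.2951
  p(1,2)=20/49: -0.4082 × log₂(0.4082) = 0.5277
  p(2,0)=2/49: -0.0408 × log₂(0.0408) = 0.1884
  p(2,1)=2/49: -0.0408 × log₂(0.0408) = 0.1884
  p(2,2)=10/49: -0.2041 × log₂(0.2041) = 0.4679
H(X,Y) = 2.5276 bits


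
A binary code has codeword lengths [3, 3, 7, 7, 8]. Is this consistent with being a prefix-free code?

Kraft inequality: Σ 2^(-l_i) ≤ 1 for prefix-free code
Calculating: 2^(-3) + 2^(-3) + 2^(-7) + 2^(-7) + 2^(-8)
= 0.125 + 0.125 + 0.0078125 + 0.0078125 + 0.00390625
= 0.2695
Since 0.2695 ≤ 1, prefix-free code exists


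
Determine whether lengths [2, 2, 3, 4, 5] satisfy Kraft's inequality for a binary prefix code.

Kraft inequality: Σ 2^(-l_i) ≤ 1 for prefix-free code
Calculating: 2^(-2) + 2^(-2) + 2^(-3) + 2^(-4) + 2^(-5)
= 0.25 + 0.25 + 0.125 + 0.0625 + 0.03125
= 0.7188
Since 0.7188 ≤ 1, prefix-free code exists


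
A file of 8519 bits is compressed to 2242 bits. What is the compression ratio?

Compression ratio = Original / Compressed
= 8519 / 2242 = 3.80:1


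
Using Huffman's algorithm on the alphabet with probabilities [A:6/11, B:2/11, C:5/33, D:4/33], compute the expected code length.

Huffman tree construction:
Combine smallest probabilities repeatedly
Resulting codes:
  A: 1 (length 1)
  B: 00 (length 2)
  C: 011 (length 3)
  D: 010 (length 3)
Average length = Σ p(s) × length(s) = 1.7273 bits


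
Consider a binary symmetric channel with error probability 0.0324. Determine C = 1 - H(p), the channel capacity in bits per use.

For BSC with error probability p:
C = 1 - H(p) where H(p) is binary entropy
H(0.0324) = -0.0324 × log₂(0.0324) - 0.9676 × log₂(0.9676)
H(p) = 0.2063
C = 1 - 0.2063 = 0.7937 bits/use


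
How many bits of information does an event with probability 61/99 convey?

Information content I(x) = -log₂(p(x))
I = -log₂(61/99) = -log₂(0.6162)
I = 0.6986 bits


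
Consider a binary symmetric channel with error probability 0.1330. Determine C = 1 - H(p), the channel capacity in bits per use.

For BSC with error probability p:
C = 1 - H(p) where H(p) is binary entropy
H(0.1330) = -0.1330 × log₂(0.1330) - 0.8670 × log₂(0.8670)
H(p) = 0.5656
C = 1 - 0.5656 = 0.4344 bits/use


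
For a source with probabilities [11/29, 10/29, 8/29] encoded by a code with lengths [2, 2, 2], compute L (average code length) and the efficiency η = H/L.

Average length L = Σ p_i × l_i = 2.0000 bits
Entropy H = 1.5727 bits
Efficiency η = H/L × 100% = 78.64%


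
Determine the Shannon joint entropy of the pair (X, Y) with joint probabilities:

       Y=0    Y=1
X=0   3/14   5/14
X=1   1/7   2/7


H(X,Y) = -Σ p(x,y) log₂ p(x,y)
  p(0,0)=3/14: -0.2143 × log₂(0.2143) = 0.4762
  p(0,1)=5/14: -0.3571 × log₂(0.3571) = 0.5305
  p(1,0)=1/7: -0.1429 × log₂(0.1429) = 0.4011
  p(1,1)=2/7: -0.2857 × log₂(0.2857) = 0.5164
H(X,Y) = 1.9242 bits


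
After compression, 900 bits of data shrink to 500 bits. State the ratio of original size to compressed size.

Compression ratio = Original / Compressed
= 900 / 500 = 1.80:1


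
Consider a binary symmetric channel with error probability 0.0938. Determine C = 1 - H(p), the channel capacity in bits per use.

For BSC with error probability p:
C = 1 - H(p) where H(p) is binary entropy
H(0.0938) = -0.0938 × log₂(0.0938) - 0.9062 × log₂(0.9062)
H(p) = 0.4490
C = 1 - 0.4490 = 0.5510 bits/use


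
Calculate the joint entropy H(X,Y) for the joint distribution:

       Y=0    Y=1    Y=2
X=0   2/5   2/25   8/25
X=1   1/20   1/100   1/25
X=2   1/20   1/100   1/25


H(X,Y) = -Σ p(x,y) log₂ p(x,y)
  p(0,0)=2/5: -0.4000 × log₂(0.4000) = 0.5288
  p(0,1)=2/25: -0.0800 × log₂(0.0800) = 0.2915
  p(0,2)=8/25: -0.3200 × log₂(0.3200) = 0.5260
  p(1,0)=1/20: -0.0500 × log₂(0.0500) = 0.2161
  p(1,1)=1/100: -0.0100 × log₂(0.0100) = 0.0664
  p(1,2)=1/25: -0.0400 × log₂(0.0400) = 0.1858
  p(2,0)=1/20: -0.0500 × log₂(0.0500) = 0.2161
  p(2,1)=1/100: -0.0100 × log₂(0.0100) = 0.0664
  p(2,2)=1/25: -0.0400 × log₂(0.0400) = 0.1858
H(X,Y) = 2.2829 bits


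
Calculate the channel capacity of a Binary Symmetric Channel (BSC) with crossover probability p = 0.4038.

For BSC with error probability p:
C = 1 - H(p) where H(p) is binary entropy
H(0.4038) = -0.4038 × log₂(0.4038) - 0.5962 × log₂(0.5962)
H(p) = 0.9731
C = 1 - 0.9731 = 0.0269 bits/use


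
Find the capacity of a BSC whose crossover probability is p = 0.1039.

For BSC with error probability p:
C = 1 - H(p) where H(p) is binary entropy
H(0.1039) = -0.1039 × log₂(0.1039) - 0.8961 × log₂(0.8961)
H(p) = 0.4812
C = 1 - 0.4812 = 0.5188 bits/use


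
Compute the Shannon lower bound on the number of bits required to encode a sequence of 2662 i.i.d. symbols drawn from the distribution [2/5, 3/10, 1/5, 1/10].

Entropy H = 1.8464 bits/symbol
Minimum bits = H × n = 1.8464 × 2662
= 4915.22 bits


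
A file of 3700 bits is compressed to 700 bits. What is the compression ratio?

Compression ratio = Original / Compressed
= 3700 / 700 = 5.29:1


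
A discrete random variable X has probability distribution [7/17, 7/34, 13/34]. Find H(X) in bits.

H(X) = -Σ p(x) log₂ p(x)
  -7/17 × log₂(7/17) = 0.5271
  -7/34 × log₂(7/34) = 0.4694
  -13/34 × log₂(13/34) = 0.5303
H(X) = 1.5269 bits


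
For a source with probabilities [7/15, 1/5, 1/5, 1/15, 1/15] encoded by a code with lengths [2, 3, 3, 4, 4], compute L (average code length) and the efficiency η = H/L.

Average length L = Σ p_i × l_i = 2.6667 bits
Entropy H = 1.9628 bits
Efficiency η = H/L × 100% = 73.61%


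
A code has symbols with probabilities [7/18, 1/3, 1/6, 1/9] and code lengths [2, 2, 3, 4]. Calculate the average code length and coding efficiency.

Average length L = Σ p_i × l_i = 2.3889 bits
Entropy H = 1.8413 bits
Efficiency η = H/L × 100% = 77.08%


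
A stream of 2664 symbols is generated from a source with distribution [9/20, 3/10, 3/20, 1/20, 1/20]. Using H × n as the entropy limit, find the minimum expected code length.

Entropy H = 1.8822 bits/symbol
Minimum bits = H × n = 1.8822 × 2664
= 5014.26 bits


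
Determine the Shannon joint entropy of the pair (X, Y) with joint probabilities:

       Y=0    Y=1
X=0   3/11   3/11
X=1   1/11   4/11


H(X,Y) = -Σ p(x,y) log₂ p(x,y)
  p(0,0)=3/11: -0.2727 × log₂(0.2727) = 0.5112
  p(0,1)=3/11: -0.2727 × log₂(0.2727) = 0.5112
  p(1,0)=1/11: -0.0909 × log₂(0.0909) = 0.3145
  p(1,1)=4/11: -0.3636 × log₂(0.3636) = 0.5307
H(X,Y) = 1.8676 bits


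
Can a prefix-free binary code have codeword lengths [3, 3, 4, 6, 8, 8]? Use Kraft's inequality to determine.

Kraft inequality: Σ 2^(-l_i) ≤ 1 for prefix-free code
Calculating: 2^(-3) + 2^(-3) + 2^(-4) + 2^(-6) + 2^(-8) + 2^(-8)
= 0.125 + 0.125 + 0.0625 + 0.015625 + 0.00390625 + 0.00390625
= 0.3359
Since 0.3359 ≤ 1, prefix-free code exists


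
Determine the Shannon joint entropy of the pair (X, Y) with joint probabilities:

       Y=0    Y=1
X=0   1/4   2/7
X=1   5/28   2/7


H(X,Y) = -Σ p(x,y) log₂ p(x,y)
  p(0,0)=1/4: -0.2500 × log₂(0.2500) = 0.5000
  p(0,1)=2/7: -0.2857 × log₂(0.2857) = 0.5164
  p(1,0)=5/28: -0.1786 × log₂(0.1786) = 0.4438
  p(1,1)=2/7: -0.2857 × log₂(0.2857) = 0.5164
H(X,Y) = 1.9766 bits


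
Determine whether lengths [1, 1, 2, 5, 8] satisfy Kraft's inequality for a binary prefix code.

Kraft inequality: Σ 2^(-l_i) ≤ 1 for prefix-free code
Calculating: 2^(-1) + 2^(-1) + 2^(-2) + 2^(-5) + 2^(-8)
= 0.5 + 0.5 + 0.25 + 0.03125 + 0.00390625
= 1.2852
Since 1.2852 > 1, prefix-free code does not exist


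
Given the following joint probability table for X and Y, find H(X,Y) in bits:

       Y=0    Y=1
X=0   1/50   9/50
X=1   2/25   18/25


H(X,Y) = -Σ p(x,y) log₂ p(x,y)
  p(0,0)=1/50: -0.0200 × log₂(0.0200) = 0.1129
  p(0,1)=9/50: -0.1800 × log₂(0.1800) = 0.4453
  p(1,0)=2/25: -0.0800 × log₂(0.0800) = 0.2915
  p(1,1)=18/25: -0.7200 × log₂(0.7200) = 0.3412
H(X,Y) = 1.1909 bits


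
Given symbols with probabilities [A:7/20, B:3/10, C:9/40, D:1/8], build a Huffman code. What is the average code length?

Huffman tree construction:
Combine smallest probabilities repeatedly
Resulting codes:
  A: 11 (length 2)
  B: 10 (length 2)
  C: 01 (length 2)
  D: 00 (length 2)
Average length = Σ p(s) × length(s) = 2.0000 bits


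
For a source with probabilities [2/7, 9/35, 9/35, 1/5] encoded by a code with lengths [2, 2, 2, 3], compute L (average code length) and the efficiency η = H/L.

Average length L = Σ p_i × l_i = 2.2000 bits
Entropy H = 1.9884 bits
Efficiency η = H/L × 100% = 90.38%


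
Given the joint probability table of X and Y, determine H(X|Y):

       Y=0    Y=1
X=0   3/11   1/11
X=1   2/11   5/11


H(X|Y) = Σ_y p(y) H(X|Y=y)
  p(Y=0) = 5/11, H(X|Y=0) = 0.9710
  p(Y=1) = 6/11, H(X|Y=1) = 0.6500
H(X|Y) = 0.4545×0.9710 + 0.5455×0.6500 = 0.7959 bits


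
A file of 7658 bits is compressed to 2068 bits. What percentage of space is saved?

Space savings = (1 - Compressed/Original) × 100%
= (1 - 2068/7658) × 100%
= 73.00%


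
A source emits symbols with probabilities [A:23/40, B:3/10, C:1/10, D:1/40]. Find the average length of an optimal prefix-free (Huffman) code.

Huffman tree construction:
Combine smallest probabilities repeatedly
Resulting codes:
  A: 1 (length 1)
  B: 01 (length 2)
  C: 001 (length 3)
  D: 000 (length 3)
Average length = Σ p(s) × length(s) = 1.5500 bits


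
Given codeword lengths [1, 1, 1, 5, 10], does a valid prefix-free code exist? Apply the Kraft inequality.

Kraft inequality: Σ 2^(-l_i) ≤ 1 for prefix-free code
Calculating: 2^(-1) + 2^(-1) + 2^(-1) + 2^(-5) + 2^(-10)
= 0.5 + 0.5 + 0.5 + 0.03125 + 0.0009765625
= 1.5322
Since 1.5322 > 1, prefix-free code does not exist


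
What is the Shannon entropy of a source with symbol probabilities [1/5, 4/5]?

H(X) = -Σ p(x) log₂ p(x)
  -1/5 × log₂(1/5) = 0.4644
  -4/5 × log₂(4/5) = 0.2575
H(X) = 0.7219 bits


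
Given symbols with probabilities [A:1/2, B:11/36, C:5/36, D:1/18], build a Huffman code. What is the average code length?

Huffman tree construction:
Combine smallest probabilities repeatedly
Resulting codes:
  A: 0 (length 1)
  B: 11 (length 2)
  C: 101 (length 3)
  D: 100 (length 3)
Average length = Σ p(s) × length(s) = 1.6944 bits


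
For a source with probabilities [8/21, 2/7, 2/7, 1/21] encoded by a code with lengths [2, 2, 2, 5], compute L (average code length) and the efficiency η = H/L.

Average length L = Σ p_i × l_i = 2.1429 bits
Entropy H = 1.7723 bits
Efficiency η = H/L × 100% = 82.71%


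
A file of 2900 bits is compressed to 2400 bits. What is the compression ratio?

Compression ratio = Original / Compressed
= 2900 / 2400 = 1.21:1


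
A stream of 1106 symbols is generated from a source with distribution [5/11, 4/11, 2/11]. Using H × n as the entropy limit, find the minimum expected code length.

Entropy H = 1.4949 bits/symbol
Minimum bits = H × n = 1.4949 × 1106
= 1653.38 bits


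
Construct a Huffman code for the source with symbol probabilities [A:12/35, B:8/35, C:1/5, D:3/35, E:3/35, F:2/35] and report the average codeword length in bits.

Huffman tree construction:
Combine smallest probabilities repeatedly
Resulting codes:
  A: 11 (length 2)
  B: 01 (length 2)
  C: 00 (length 2)
  D: 1011 (length 4)
  E: 100 (length 3)
  F: 1010 (length 4)
Average length = Σ p(s) × length(s) = 2.3714 bits


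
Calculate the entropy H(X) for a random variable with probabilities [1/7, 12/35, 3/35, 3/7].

H(X) = -Σ p(x) log₂ p(x)
  -1/7 × log₂(1/7) = 0.4011
  -12/35 × log₂(12/35) = 0.5295
  -3/35 × log₂(3/35) = 0.3038
  -3/7 × log₂(3/7) = 0.5239
H(X) = 1.7582 bits


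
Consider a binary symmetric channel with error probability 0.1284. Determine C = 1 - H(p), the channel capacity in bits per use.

For BSC with error probability p:
C = 1 - H(p) where H(p) is binary entropy
H(0.1284) = -0.1284 × log₂(0.1284) - 0.8716 × log₂(0.8716)
H(p) = 0.5530
C = 1 - 0.5530 = 0.4470 bits/use


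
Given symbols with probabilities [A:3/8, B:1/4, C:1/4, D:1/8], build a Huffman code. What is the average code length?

Huffman tree construction:
Combine smallest probabilities repeatedly
Resulting codes:
  A: 11 (length 2)
  B: 01 (length 2)
  C: 10 (length 2)
  D: 00 (length 2)
Average length = Σ p(s) × length(s) = 2.0000 bits


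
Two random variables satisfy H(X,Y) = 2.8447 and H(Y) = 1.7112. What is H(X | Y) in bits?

Chain rule: H(X,Y) = H(X|Y) + H(Y)
H(X|Y) = H(X,Y) - H(Y) = 2.8447 - 1.7112 = 1.1335 bits


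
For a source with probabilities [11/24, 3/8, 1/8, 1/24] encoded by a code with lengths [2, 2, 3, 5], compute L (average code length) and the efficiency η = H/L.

Average length L = Σ p_i × l_i = 2.2500 bits
Entropy H = 1.6125 bits
Efficiency η = H/L × 100% = 71.67%


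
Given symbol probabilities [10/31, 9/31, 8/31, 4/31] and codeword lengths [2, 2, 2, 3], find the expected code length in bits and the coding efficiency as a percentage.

Average length L = Σ p_i × l_i = 2.1290 bits
Entropy H = 1.9300 bits
Efficiency η = H/L × 100% = 90.65%


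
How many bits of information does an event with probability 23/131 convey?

Information content I(x) = -log₂(p(x))
I = -log₂(23/131) = -log₂(0.1756)
I = 2.5099 bits


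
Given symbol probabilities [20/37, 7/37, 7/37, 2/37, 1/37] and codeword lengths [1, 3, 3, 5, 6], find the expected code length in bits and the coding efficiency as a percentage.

Average length L = Σ p_i × l_i = 2.1081 bits
Entropy H = 1.7570 bits
Efficiency η = H/L × 100% = 83.34%


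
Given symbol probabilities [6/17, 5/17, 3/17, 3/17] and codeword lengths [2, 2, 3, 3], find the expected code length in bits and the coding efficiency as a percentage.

Average length L = Σ p_i × l_i = 2.3529 bits
Entropy H = 1.9328 bits
Efficiency η = H/L × 100% = 82.14%


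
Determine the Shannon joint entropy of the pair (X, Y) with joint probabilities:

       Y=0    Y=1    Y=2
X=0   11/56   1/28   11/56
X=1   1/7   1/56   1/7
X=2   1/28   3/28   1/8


H(X,Y) = -Σ p(x,y) log₂ p(x,y)
  p(0,0)=11/56: -0.1964 × log₂(0.1964) = 0.4612
  p(0,1)=1/28: -0.0357 × log₂(0.0357) = 0.1717
  p(0,2)=11/56: -0.1964 × log₂(0.1964) = 0.4612
  p(1,0)=1/7: -0.1429 × log₂(0.1429) = 0.4011
  p(1,1)=1/56: -0.0179 × log₂(0.0179) = 0.1037
  p(1,2)=1/7: -0.1429 × log₂(0.1429) = 0.4011
  p(2,0)=1/28: -0.0357 × log₂(0.0357) = 0.1717
  p(2,1)=3/28: -0.1071 × log₂(0.1071) = 0.3453
  p(2,2)=1/8: -0.1250 × log₂(0.1250) = 0.3750
H(X,Y) = 2.8918 bits


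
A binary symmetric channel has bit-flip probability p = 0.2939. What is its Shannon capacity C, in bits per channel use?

For BSC with error probability p:
C = 1 - H(p) where H(p) is binary entropy
H(0.2939) = -0.2939 × log₂(0.2939) - 0.7061 × log₂(0.7061)
H(p) = 0.8737
C = 1 - 0.8737 = 0.1263 bits/use


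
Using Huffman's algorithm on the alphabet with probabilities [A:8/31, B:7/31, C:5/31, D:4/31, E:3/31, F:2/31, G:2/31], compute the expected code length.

Huffman tree construction:
Combine smallest probabilities repeatedly
Resulting codes:
  A: 10 (length 2)
  B: 00 (length 2)
  C: 111 (length 3)
  D: 011 (length 3)
  E: 010 (length 3)
  F: 1100 (length 4)
  G: 1101 (length 4)
Average length = Σ p(s) × length(s) = 2.6452 bits


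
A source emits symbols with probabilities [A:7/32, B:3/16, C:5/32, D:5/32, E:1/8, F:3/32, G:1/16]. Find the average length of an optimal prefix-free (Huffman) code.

Huffman tree construction:
Combine smallest probabilities repeatedly
Resulting codes:
  A: 01 (length 2)
  B: 00 (length 2)
  C: 101 (length 3)
  D: 110 (length 3)
  E: 100 (length 3)
  F: 1111 (length 4)
  G: 1110 (length 4)
Average length = Σ p(s) × length(s) = 2.7500 bits


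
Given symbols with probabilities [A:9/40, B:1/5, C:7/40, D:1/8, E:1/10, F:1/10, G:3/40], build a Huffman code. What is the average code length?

Huffman tree construction:
Combine smallest probabilities repeatedly
Resulting codes:
  A: 01 (length 2)
  B: 00 (length 2)
  C: 110 (length 3)
  D: 101 (length 3)
  E: 1111 (length 4)
  F: 100 (length 3)
  G: 1110 (length 4)
Average length = Σ p(s) × length(s) = 2.7500 bits


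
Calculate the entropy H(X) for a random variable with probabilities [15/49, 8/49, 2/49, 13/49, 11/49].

H(X) = -Σ p(x) log₂ p(x)
  -15/49 × log₂(15/49) = 0.5228
  -8/49 × log₂(8/49) = 0.4269
  -2/49 × log₂(2/49) = 0.1884
  -13/49 × log₂(13/49) = 0.5079
  -11/49 × log₂(11/49) = 0.4838
H(X) = 2.1298 bits


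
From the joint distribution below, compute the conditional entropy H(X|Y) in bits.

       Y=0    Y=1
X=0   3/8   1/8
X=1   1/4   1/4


H(X|Y) = Σ_y p(y) H(X|Y=y)
  p(Y=0) = 5/8, H(X|Y=0) = 0.9710
  p(Y=1) = 3/8, H(X|Y=1) = 0.9183
H(X|Y) = 0.6250×0.9710 + 0.3750×0.9183 = 0.9512 bits


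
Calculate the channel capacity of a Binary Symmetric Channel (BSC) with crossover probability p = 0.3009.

For BSC with error probability p:
C = 1 - H(p) where H(p) is binary entropy
H(0.3009) = -0.3009 × log₂(0.3009) - 0.6991 × log₂(0.6991)
H(p) = 0.8824
C = 1 - 0.8824 = 0.1176 bits/use


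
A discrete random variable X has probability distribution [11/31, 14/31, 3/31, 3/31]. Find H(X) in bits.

H(X) = -Σ p(x) log₂ p(x)
  -11/31 × log₂(11/31) = 0.5304
  -14/31 × log₂(14/31) = 0.5179
  -3/31 × log₂(3/31) = 0.3261
  -3/31 × log₂(3/31) = 0.3261
H(X) = 1.7004 bits


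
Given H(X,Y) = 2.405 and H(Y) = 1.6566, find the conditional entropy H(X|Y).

Chain rule: H(X,Y) = H(X|Y) + H(Y)
H(X|Y) = H(X,Y) - H(Y) = 2.405 - 1.6566 = 0.7484 bits


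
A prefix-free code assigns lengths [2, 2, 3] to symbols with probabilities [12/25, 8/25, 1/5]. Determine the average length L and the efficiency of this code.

Average length L = Σ p_i × l_i = 2.2000 bits
Entropy H = 1.4987 bits
Efficiency η = H/L × 100% = 68.12%


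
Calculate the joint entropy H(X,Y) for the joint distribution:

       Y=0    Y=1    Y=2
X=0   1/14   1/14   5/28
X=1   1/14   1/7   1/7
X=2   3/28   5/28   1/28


H(X,Y) = -Σ p(x,y) log₂ p(x,y)
  p(0,0)=1/14: -0.0714 × log₂(0.0714) = 0.2720
  p(0,1)=1/14: -0.0714 × log₂(0.0714) = 0.2720
  p(0,2)=5/28: -0.1786 × log₂(0.1786) = 0.4438
  p(1,0)=1/14: -0.0714 × log₂(0.0714) = 0.2720
  p(1,1)=1/7: -0.1429 × log₂(0.1429) = 0.4011
  p(1,2)=1/7: -0.1429 × log₂(0.1429) = 0.4011
  p(2,0)=3/28: -0.1071 × log₂(0.1071) = 0.3453
  p(2,1)=5/28: -0.1786 × log₂(0.1786) = 0.4438
  p(2,2)=1/28: -0.0357 × log₂(0.0357) = 0.1717
H(X,Y) = 3.0226 bits


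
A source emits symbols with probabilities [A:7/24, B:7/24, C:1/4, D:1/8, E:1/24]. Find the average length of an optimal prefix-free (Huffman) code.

Huffman tree construction:
Combine smallest probabilities repeatedly
Resulting codes:
  A: 10 (length 2)
  B: 11 (length 2)
  C: 01 (length 2)
  D: 001 (length 3)
  E: 000 (length 3)
Average length = Σ p(s) × length(s) = 2.1667 bits


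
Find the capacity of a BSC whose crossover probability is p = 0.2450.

For BSC with error probability p:
C = 1 - H(p) where H(p) is binary entropy
H(0.2450) = -0.2450 × log₂(0.2450) - 0.7550 × log₂(0.7550)
H(p) = 0.8033
C = 1 - 0.8033 = 0.1967 bits/use


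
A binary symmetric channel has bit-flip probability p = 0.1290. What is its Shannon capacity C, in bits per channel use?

For BSC with error probability p:
C = 1 - H(p) where H(p) is binary entropy
H(0.1290) = -0.1290 × log₂(0.1290) - 0.8710 × log₂(0.8710)
H(p) = 0.5547
C = 1 - 0.5547 = 0.4453 bits/use


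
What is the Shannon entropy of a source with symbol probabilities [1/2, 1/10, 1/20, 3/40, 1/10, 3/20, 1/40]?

H(X) = -Σ p(x) log₂ p(x)
  -1/2 × log₂(1/2) = 0.5000
  -1/10 × log₂(1/10) = 0.3322
  -1/20 × log₂(1/20) = 0.2161
  -3/40 × log₂(3/40) = 0.2803
  -1/10 × log₂(1/10) = 0.3322
  -3/20 × log₂(3/20) = 0.4105
  -1/40 × log₂(1/40) = 0.1330
H(X) = 2.2043 bits


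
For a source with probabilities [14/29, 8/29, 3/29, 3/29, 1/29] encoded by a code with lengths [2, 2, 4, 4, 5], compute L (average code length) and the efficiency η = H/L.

Average length L = Σ p_i × l_i = 2.5172 bits
Entropy H = 1.8644 bits
Efficiency η = H/L × 100% = 74.07%


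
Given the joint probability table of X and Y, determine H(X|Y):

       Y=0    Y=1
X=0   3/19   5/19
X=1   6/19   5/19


H(X|Y) = Σ_y p(y) H(X|Y=y)
  p(Y=0) = 9/19, H(X|Y=0) = 0.9183
  p(Y=1) = 10/19, H(X|Y=1) = 1.0000
H(X|Y) = 0.4737×0.9183 + 0.5263×1.0000 = 0.9613 bits


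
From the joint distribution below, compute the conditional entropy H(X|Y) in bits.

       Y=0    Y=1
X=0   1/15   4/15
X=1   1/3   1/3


H(X|Y) = Σ_y p(y) H(X|Y=y)
  p(Y=0) = 2/5, H(X|Y=0) = 0.6500
  p(Y=1) = 3/5, H(X|Y=1) = 0.9911
H(X|Y) = 0.4000×0.6500 + 0.6000×0.9911 = 0.8547 bits


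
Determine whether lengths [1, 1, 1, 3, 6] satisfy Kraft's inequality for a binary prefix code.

Kraft inequality: Σ 2^(-l_i) ≤ 1 for prefix-free code
Calculating: 2^(-1) + 2^(-1) + 2^(-1) + 2^(-3) + 2^(-6)
= 0.5 + 0.5 + 0.5 + 0.125 + 0.015625
= 1.6406
Since 1.6406 > 1, prefix-free code does not exist


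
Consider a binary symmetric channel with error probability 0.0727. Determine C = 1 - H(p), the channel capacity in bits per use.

For BSC with error probability p:
C = 1 - H(p) where H(p) is binary entropy
H(0.0727) = -0.0727 × log₂(0.0727) - 0.9273 × log₂(0.9273)
H(p) = 0.3759
C = 1 - 0.3759 = 0.6241 bits/use


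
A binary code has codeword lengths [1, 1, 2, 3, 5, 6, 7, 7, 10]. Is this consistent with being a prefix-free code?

Kraft inequality: Σ 2^(-l_i) ≤ 1 for prefix-free code
Calculating: 2^(-1) + 2^(-1) + 2^(-2) + 2^(-3) + 2^(-5) + 2^(-6) + 2^(-7) + 2^(-7) + 2^(-10)
= 0.5 + 0.5 + 0.25 + 0.125 + 0.03125 + 0.015625 + 0.0078125 + 0.0078125 + 0.0009765625
= 1.4385
Since 1.4385 > 1, prefix-free code does not exist


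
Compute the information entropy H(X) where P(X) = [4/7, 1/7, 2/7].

H(X) = -Σ p(x) log₂ p(x)
  -4/7 × log₂(4/7) = 0.4613
  -1/7 × log₂(1/7) = 0.4011
  -2/7 × log₂(2/7) = 0.5164
H(X) = 1.3788 bits


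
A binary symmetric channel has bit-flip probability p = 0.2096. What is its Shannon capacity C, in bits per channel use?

For BSC with error probability p:
C = 1 - H(p) where H(p) is binary entropy
H(0.2096) = -0.2096 × log₂(0.2096) - 0.7904 × log₂(0.7904)
H(p) = 0.7407
C = 1 - 0.7407 = 0.2593 bits/use


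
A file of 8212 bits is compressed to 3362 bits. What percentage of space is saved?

Space savings = (1 - Compressed/Original) × 100%
= (1 - 3362/8212) × 100%
= 59.06%


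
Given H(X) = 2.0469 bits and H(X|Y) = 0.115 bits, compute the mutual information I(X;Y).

I(X;Y) = H(X) - H(X|Y)
I(X;Y) = 2.0469 - 0.115 = 1.9319 bits


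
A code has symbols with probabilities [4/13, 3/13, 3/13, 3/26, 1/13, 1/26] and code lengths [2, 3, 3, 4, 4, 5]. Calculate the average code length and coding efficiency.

Average length L = Σ p_i × l_i = 2.9615 bits
Entropy H = 2.3245 bits
Efficiency η = H/L × 100% = 78.49%


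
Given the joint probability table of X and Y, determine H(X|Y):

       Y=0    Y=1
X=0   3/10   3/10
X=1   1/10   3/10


H(X|Y) = Σ_y p(y) H(X|Y=y)
  p(Y=0) = 2/5, H(X|Y=0) = 0.8113
  p(Y=1) = 3/5, H(X|Y=1) = 1.0000
H(X|Y) = 0.4000×0.8113 + 0.6000×1.0000 = 0.9245 bits


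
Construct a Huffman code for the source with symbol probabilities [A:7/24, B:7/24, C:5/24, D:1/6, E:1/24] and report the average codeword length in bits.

Huffman tree construction:
Combine smallest probabilities repeatedly
Resulting codes:
  A: 10 (length 2)
  B: 11 (length 2)
  C: 00 (length 2)
  D: 011 (length 3)
  E: 010 (length 3)
Average length = Σ p(s) × length(s) = 2.2083 bits


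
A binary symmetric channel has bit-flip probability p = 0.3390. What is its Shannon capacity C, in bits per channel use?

For BSC with error probability p:
C = 1 - H(p) where H(p) is binary entropy
H(0.3390) = -0.3390 × log₂(0.3390) - 0.6610 × log₂(0.6610)
H(p) = 0.9239
C = 1 - 0.9239 = 0.0761 bits/use


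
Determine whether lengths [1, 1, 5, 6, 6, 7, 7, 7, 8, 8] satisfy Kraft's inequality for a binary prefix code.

Kraft inequality: Σ 2^(-l_i) ≤ 1 for prefix-free code
Calculating: 2^(-1) + 2^(-1) + 2^(-5) + 2^(-6) + 2^(-6) + 2^(-7) + 2^(-7) + 2^(-7) + 2^(-8) + 2^(-8)
= 0.5 + 0.5 + 0.03125 + 0.015625 + 0.015625 + 0.0078125 + 0.0078125 + 0.0078125 + 0.00390625 + 0.00390625
= 1.0938
Since 1.0938 > 1, prefix-free code does not exist


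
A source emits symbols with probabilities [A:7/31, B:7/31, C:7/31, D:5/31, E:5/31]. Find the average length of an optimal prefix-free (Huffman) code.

Huffman tree construction:
Combine smallest probabilities repeatedly
Resulting codes:
  A: 00 (length 2)
  B: 01 (length 2)
  C: 10 (length 2)
  D: 110 (length 3)
  E: 111 (length 3)
Average length = Σ p(s) × length(s) = 2.3226 bits


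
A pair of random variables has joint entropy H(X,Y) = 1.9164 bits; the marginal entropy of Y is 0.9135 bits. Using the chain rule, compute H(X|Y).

Chain rule: H(X,Y) = H(X|Y) + H(Y)
H(X|Y) = H(X,Y) - H(Y) = 1.9164 - 0.9135 = 1.0029 bits


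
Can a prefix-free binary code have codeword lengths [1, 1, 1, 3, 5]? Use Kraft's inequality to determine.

Kraft inequality: Σ 2^(-l_i) ≤ 1 for prefix-free code
Calculating: 2^(-1) + 2^(-1) + 2^(-1) + 2^(-3) + 2^(-5)
= 0.5 + 0.5 + 0.5 + 0.125 + 0.03125
= 1.6562
Since 1.6562 > 1, prefix-free code does not exist


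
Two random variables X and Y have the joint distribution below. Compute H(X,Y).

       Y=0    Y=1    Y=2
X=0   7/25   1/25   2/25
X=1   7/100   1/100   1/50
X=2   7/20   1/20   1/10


H(X,Y) = -Σ p(x,y) log₂ p(x,y)
  p(0,0)=7/25: -0.2800 × log₂(0.2800) = 0.5142
  p(0,1)=1/25: -0.0400 × log₂(0.0400) = 0.1858
  p(0,2)=2/25: -0.0800 × log₂(0.0800) = 0.2915
  p(1,0)=7/100: -0.0700 × log₂(0.0700) = 0.2686
  p(1,1)=1/100: -0.0100 × log₂(0.0100) = 0.0664
  p(1,2)=1/50: -0.0200 × log₂(0.0200) = 0.1129
  p(2,0)=7/20: -0.3500 × log₂(0.3500) = 0.5301
  p(2,1)=1/20: -0.0500 × log₂(0.0500) = 0.2161
  p(2,2)=1/10: -0.1000 × log₂(0.1000) = 0.3322
H(X,Y) = 2.5177 bits


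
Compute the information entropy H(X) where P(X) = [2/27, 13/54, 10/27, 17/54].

H(X) = -Σ p(x) log₂ p(x)
  -2/27 × log₂(2/27) = 0.2781
  -13/54 × log₂(13/54) = 0.4946
  -10/27 × log₂(10/27) = 0.5307
  -17/54 × log₂(17/54) = 0.5249
H(X) = 1.8284 bits
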